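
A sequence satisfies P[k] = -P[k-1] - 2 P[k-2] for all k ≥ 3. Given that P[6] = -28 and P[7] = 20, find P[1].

5

Rearranging, P[k-2] = (P[k] + P[k-1]) / -2.
P[5] = (20 + (-28)) / -2 = -8/-2 = 4
P[4] = (-28 + 4) / -2 = -24/-2 = 12
P[3] = (4 + 12) / -2 = 16/-2 = -8
P[2] = (12 + (-8)) / -2 = 4/-2 = -2
P[1] = (-8 + (-2)) / -2 = -10/-2 = 5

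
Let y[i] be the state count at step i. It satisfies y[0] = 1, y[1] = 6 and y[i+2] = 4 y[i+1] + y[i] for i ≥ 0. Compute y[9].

612438

y[2] = 4*6 + 1 = 25
y[3] = 4*25 + 6 = 106
y[4] = 4*106 + 25 = 449
y[5] = 4*449 + 106 = 1902
y[6] = 4*1902 + 449 = 8057
y[7] = 4*8057 + 1902 = 34130
y[8] = 4*34130 + 8057 = 144577
y[9] = 4*144577 + 34130 = 612438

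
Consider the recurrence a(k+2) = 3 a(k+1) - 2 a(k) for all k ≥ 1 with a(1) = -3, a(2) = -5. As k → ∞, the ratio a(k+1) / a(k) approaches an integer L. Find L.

The characteristic equation is r^2 - 3r + 2 = 0, which factors as (r - 2)(r - 1) = 0.
So the roots are 2 and 1. Since |2| > |1| and the coefficient of 2^k is non-zero, the ratio tends to 2.

2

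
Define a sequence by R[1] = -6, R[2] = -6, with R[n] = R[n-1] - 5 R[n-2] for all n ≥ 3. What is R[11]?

R[3] = (-6) - 5(-6) = 24
R[4] = 24 - 5(-6) = 54
R[5] = 54 - 5(24) = -66
R[6] = (-66) - 5(54) = -336
R[7] = (-336) - 5(-66) = -6
R[8] = (-6) - 5(-336) = 1674
R[9] = 1674 - 5(-6) = 1704
R[10] = 1704 - 5(1674) = -6666
R[11] = (-6666) - 5(1704) = -15186

-15186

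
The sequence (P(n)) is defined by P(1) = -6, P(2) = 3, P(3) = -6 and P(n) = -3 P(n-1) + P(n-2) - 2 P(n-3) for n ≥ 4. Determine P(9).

P(4) = -3·(-6) + 3 - 2·(-6) = 33
P(5) = -3·33 + (-6) - 2·3 = -111
P(6) = -3·(-111) + 33 - 2·(-6) = 378
P(7) = -3·378 + (-111) - 2·33 = -1311
P(8) = -3·(-1311) + 378 - 2·(-111) = 4533
P(9) = -3·4533 + (-1311) - 2·378 = -15666

-15666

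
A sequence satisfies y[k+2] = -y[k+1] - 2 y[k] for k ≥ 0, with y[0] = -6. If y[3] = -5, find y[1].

-7

Let y[1] = v.
y[2] = 12 - v
y[3] = -12 - v
So -12 - v = -5, giving v = -7.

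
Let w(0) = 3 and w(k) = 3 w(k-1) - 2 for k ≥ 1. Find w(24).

564859072963

The fixed point is -2/(1 - 3) = 1, so w(k) - 1 = 3(w(k-1) - 1).
Hence w(k) = 2·3^k + 1.
w(24) = 2·3^{24} + 1 = 2·282429536481 + 1 = 564859072963.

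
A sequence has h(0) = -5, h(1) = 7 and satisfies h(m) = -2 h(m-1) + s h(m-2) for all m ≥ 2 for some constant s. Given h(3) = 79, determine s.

h(2) = -14 - 5s
h(3) = 28 + 17s
So 28 + 17s = 79, giving s = 3.

3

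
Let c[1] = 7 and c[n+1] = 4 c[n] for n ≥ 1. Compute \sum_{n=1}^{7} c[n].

c[2] = 4(7) = 28
c[3] = 4(28) = 112
c[4] = 4(112) = 448
c[5] = 4(448) = 1792
c[6] = 4(1792) = 7168
c[7] = 4(7168) = 28672
Sum = 7 + 28 + 112 + 448 + 1792 + 7168 + 28672 = 38227

38227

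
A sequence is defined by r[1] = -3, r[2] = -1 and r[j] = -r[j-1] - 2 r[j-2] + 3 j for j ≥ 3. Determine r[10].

r[3] = -(-1) - 2*(-3) + 9 = 16
r[4] = -16 - 2*(-1) + 12 = -2
r[5] = -(-2) - 2*16 + 15 = -15
r[6] = -(-15) - 2*(-2) + 18 = 37
r[7] = -37 - 2*(-15) + 21 = 14
r[8] = -14 - 2*37 + 24 = -64
r[9] = -(-64) - 2*14 + 27 = 63
r[10] = -63 - 2*(-64) + 30 = 95

95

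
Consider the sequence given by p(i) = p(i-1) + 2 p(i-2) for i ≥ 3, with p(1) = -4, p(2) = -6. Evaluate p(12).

p(3) = (-6) + 2·(-4) = -14
p(4) = (-14) + 2·(-6) = -26
p(5) = (-26) + 2·(-14) = -54
p(6) = (-54) + 2·(-26) = -106
p(7) = (-106) + 2·(-54) = -214
p(8) = (-214) + 2·(-106) = -426
p(9) = (-426) + 2·(-214) = -854
p(10) = (-854) + 2·(-426) = -1706
p(11) = (-1706) + 2·(-854) = -3414
p(12) = (-3414) + 2·(-1706) = -6826

-6826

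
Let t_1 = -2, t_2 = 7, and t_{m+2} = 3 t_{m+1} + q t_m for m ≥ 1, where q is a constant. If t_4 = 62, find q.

-1

t_3 = 21 - 2q
t_4 = 63 + q
So 63 + q = 62, giving q = -1.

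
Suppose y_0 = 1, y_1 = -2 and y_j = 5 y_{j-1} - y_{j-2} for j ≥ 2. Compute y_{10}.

y_2 = 5*(-2) - 1 = -11
y_3 = 5*(-11) - (-2) = -53
y_4 = 5*(-53) - (-11) = -254
y_5 = 5*(-254) - (-53) = -1217
y_6 = 5*(-1217) - (-254) = -5831
y_7 = 5*(-5831) - (-1217) = -27938
y_8 = 5*(-27938) - (-5831) = -133859
y_9 = 5*(-133859) - (-27938) = -641357
y_{10} = 5*(-641357) - (-133859) = -3072926

-3072926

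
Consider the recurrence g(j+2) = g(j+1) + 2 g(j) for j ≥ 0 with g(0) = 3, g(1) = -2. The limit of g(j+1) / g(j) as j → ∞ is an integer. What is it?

2

The characteristic equation is r^2 - r - 2 = 0, which factors as (r - 2)(r + 1) = 0.
So the roots are 2 and -1. Since |2| > |-1| and the coefficient of 2^j is non-zero, the ratio tends to 2.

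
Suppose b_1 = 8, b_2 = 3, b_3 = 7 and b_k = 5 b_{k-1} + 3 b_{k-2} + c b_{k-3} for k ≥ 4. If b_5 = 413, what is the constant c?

4

b_4 = 44 + 8c
b_5 = 241 + 43c
So 241 + 43c = 413, giving c = 4.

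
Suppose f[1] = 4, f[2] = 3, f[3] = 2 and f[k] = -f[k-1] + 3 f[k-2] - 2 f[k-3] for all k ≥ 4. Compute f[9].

f[4] = -2 + 3*3 - 2*4 = -1
f[5] = -(-1) + 3*2 - 2*3 = 1
f[6] = -1 + 3*(-1) - 2*2 = -8
f[7] = -(-8) + 3*1 - 2*(-1) = 13
f[8] = -13 + 3*(-8) - 2*1 = -39
f[9] = -(-39) + 3*13 - 2*(-8) = 94

94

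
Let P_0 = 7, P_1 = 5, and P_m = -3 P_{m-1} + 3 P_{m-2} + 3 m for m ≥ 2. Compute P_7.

-4065

P_2 = -3·5 + 3·7 + 6 = 12
P_3 = -3·12 + 3·5 + 9 = -12
P_4 = -3·(-12) + 3·12 + 12 = 84
P_5 = -3·84 + 3·(-12) + 15 = -273
P_6 = -3·(-273) + 3·84 + 18 = 1089
P_7 = -3·1089 + 3·(-273) + 21 = -4065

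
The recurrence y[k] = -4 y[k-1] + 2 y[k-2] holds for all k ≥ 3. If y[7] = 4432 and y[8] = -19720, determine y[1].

4

Rearranging, y[k-2] = (y[k] + 4 y[k-1]) / 2.
y[6] = (-19720 + 4·4432) / 2 = -1992/2 = -996
y[5] = (4432 + 4·(-996)) / 2 = 448/2 = 224
y[4] = (-996 + 4·224) / 2 = -100/2 = -50
y[3] = (224 + 4·(-50)) / 2 = 24/2 = 12
y[2] = (-50 + 4·12) / 2 = -2/2 = -1
y[1] = (12 + 4·(-1)) / 2 = 8/2 = 4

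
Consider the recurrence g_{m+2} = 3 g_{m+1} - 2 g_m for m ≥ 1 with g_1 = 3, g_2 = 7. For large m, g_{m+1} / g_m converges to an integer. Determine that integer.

The characteristic equation is r^2 - 3r + 2 = 0, which factors as (r - 2)(r - 1) = 0.
So the roots are 2 and 1. Since |2| > |1| and the coefficient of 2^m is non-zero, the ratio tends to 2.

2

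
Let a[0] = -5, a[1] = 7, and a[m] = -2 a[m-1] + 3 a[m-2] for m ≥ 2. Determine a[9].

a[2] = -2*7 + 3*(-5) = -29
a[3] = -2*(-29) + 3*7 = 79
a[4] = -2*79 + 3*(-29) = -245
a[5] = -2*(-245) + 3*79 = 727
a[6] = -2*727 + 3*(-245) = -2189
a[7] = -2*(-2189) + 3*727 = 6559
a[8] = -2*6559 + 3*(-2189) = -19685
a[9] = -2*(-19685) + 3*6559 = 59047

59047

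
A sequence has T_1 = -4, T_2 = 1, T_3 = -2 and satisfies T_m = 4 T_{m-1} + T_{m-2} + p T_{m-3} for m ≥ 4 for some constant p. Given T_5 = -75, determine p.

T_4 = -7 - 4p
T_5 = -30 - 15p
So -30 - 15p = -75, giving p = 3.

3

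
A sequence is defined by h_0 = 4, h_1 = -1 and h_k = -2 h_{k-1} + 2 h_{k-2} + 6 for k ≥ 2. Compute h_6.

h_2 = -2(-1) + 2(4) + 6 = 16
h_3 = -2(16) + 2(-1) + 6 = -28
h_4 = -2(-28) + 2(16) + 6 = 94
h_5 = -2(94) + 2(-28) + 6 = -238
h_6 = -2(-238) + 2(94) + 6 = 670

670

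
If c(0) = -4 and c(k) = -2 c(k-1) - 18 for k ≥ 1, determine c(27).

The fixed point is -18/(1 + 2) = -6, so c(k) + 6 = -2(c(k-1) + 6).
Hence c(k) = 2·(-2)^k - 6.
c(27) = 2·(-2)^{27} - 6 = 2·-134217728 - 6 = -268435462.

-268435462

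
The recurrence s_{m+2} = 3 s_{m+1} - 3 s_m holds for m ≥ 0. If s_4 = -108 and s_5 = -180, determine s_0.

Rearranging, s_{m-2} = (s_m - 3 s_{m-1}) / -3.
s_3 = (-180 - 3*(-108)) / -3 = 144/-3 = -48
s_2 = (-108 - 3*(-48)) / -3 = 36/-3 = -12
s_1 = (-48 - 3*(-12)) / -3 = -12/-3 = 4
s_0 = (-12 - 3*4) / -3 = -24/-3 = 8

8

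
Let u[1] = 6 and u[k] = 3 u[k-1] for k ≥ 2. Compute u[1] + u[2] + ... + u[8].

u[2] = 3·6 = 18
u[3] = 3·18 = 54
u[4] = 3·54 = 162
u[5] = 3·162 = 486
u[6] = 3·486 = 1458
u[7] = 3·1458 = 4374
u[8] = 3·4374 = 13122
Sum = 6 + 18 + 54 + 162 + 486 + 1458 + 4374 + 13122 = 19680

19680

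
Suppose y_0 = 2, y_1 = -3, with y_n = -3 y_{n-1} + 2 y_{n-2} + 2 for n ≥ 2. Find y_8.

y_2 = -3(-3) + 2(2) + 2 = 15
y_3 = -3(15) + 2(-3) + 2 = -49
y_4 = -3(-49) + 2(15) + 2 = 179
y_5 = -3(179) + 2(-49) + 2 = -633
y_6 = -3(-633) + 2(179) + 2 = 2259
y_7 = -3(2259) + 2(-633) + 2 = -8041
y_8 = -3(-8041) + 2(2259) + 2 = 28643

28643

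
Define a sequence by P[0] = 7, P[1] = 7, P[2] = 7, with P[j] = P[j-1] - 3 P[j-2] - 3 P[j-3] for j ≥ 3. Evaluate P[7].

553

P[3] = 7 - 3*7 - 3*7 = -35
P[4] = (-35) - 3*7 - 3*7 = -77
P[5] = (-77) - 3*(-35) - 3*7 = 7
P[6] = 7 - 3*(-77) - 3*(-35) = 343
P[7] = 343 - 3*7 - 3*(-77) = 553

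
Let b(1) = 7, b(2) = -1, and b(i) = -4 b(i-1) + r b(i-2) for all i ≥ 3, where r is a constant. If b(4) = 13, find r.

b(3) = 4 + 7r
b(4) = -16 - 29r
So -16 - 29r = 13, giving r = -1.

-1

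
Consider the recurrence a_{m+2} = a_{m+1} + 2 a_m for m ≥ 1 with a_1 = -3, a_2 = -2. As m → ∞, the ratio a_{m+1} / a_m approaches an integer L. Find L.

2

The characteristic equation is r^2 - r - 2 = 0, which factors as (r - 2)(r + 1) = 0.
So the roots are 2 and -1. Since |2| > |-1| and the coefficient of 2^m is non-zero, the ratio tends to 2.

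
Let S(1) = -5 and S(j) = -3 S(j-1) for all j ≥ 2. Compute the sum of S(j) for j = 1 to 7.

-2735

S(2) = -3(-5) = 15
S(3) = -3(15) = -45
S(4) = -3(-45) = 135
S(5) = -3(135) = -405
S(6) = -3(-405) = 1215
S(7) = -3(1215) = -3645
Sum = (-5) + 15 + (-45) + 135 + (-405) + 1215 + (-3645) = -2735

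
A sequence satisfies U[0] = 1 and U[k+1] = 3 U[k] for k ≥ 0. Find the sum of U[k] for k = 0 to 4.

U[1] = 3(1) = 3
U[2] = 3(3) = 9
U[3] = 3(9) = 27
U[4] = 3(27) = 81
Sum = 1 + 3 + 9 + 27 + 81 = 121

121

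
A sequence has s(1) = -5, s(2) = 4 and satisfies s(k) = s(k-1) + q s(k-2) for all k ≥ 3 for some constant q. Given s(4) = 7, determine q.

s(3) = 4 - 5q
s(4) = 4 - q
So 4 - q = 7, giving q = -3.

-3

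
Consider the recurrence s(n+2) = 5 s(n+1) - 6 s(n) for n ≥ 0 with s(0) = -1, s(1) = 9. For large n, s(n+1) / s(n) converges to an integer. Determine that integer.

The characteristic equation is r^2 - 5r + 6 = 0, which factors as (r - 3)(r - 2) = 0.
So the roots are 3 and 2. Since |3| > |2| and the coefficient of 3^n is non-zero, the ratio tends to 3.

3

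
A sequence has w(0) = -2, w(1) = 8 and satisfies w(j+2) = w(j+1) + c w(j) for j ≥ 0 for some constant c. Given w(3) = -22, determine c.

-5

w(2) = 8 - 2c
w(3) = 8 + 6c
So 8 + 6c = -22, giving c = -5.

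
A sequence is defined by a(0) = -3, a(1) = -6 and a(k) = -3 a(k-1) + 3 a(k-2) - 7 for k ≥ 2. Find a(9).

-76471

a(2) = -3(-6) + 3(-3) - 7 = 2
a(3) = -3(2) + 3(-6) - 7 = -31
a(4) = -3(-31) + 3(2) - 7 = 92
a(5) = -3(92) + 3(-31) - 7 = -376
a(6) = -3(-376) + 3(92) - 7 = 1397
a(7) = -3(1397) + 3(-376) - 7 = -5326
a(8) = -3(-5326) + 3(1397) - 7 = 20162
a(9) = -3(20162) + 3(-5326) - 7 = -76471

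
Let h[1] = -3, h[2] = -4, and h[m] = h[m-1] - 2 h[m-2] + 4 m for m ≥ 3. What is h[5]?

h[3] = (-4) - 2*(-3) + 12 = 14
h[4] = 14 - 2*(-4) + 16 = 38
h[5] = 38 - 2*14 + 20 = 30

30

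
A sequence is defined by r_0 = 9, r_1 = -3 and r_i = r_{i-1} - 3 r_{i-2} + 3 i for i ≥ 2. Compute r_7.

r_2 = (-3) - 3·9 + 6 = -24
r_3 = (-24) - 3·(-3) + 9 = -6
r_4 = (-6) - 3·(-24) + 12 = 78
r_5 = 78 - 3·(-6) + 15 = 111
r_6 = 111 - 3·78 + 18 = -105
r_7 = (-105) - 3·111 + 21 = -417

-417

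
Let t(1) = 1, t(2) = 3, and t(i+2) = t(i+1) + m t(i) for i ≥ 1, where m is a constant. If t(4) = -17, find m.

-5

t(3) = 3 + m
t(4) = 3 + 4m
So 3 + 4m = -17, giving m = -5.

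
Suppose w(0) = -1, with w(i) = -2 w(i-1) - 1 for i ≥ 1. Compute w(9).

341

w(1) = -2*(-1) - 1 = 1
w(2) = -2*1 - 1 = -3
w(3) = -2*(-3) - 1 = 5
w(4) = -2*5 - 1 = -11
w(5) = -2*(-11) - 1 = 21
w(6) = -2*21 - 1 = -43
w(7) = -2*(-43) - 1 = 85
w(8) = -2*85 - 1 = -171
w(9) = -2*(-171) - 1 = 341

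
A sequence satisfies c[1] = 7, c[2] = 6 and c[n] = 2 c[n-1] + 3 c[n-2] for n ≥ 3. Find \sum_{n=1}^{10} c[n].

95953

c[3] = 2·6 + 3·7 = 33
c[4] = 2·33 + 3·6 = 84
c[5] = 2·84 + 3·33 = 267
c[6] = 2·267 + 3·84 = 786
c[7] = 2·786 + 3·267 = 2373
c[8] = 2·2373 + 3·786 = 7104
c[9] = 2·7104 + 3·2373 = 21327
c[10] = 2·21327 + 3·7104 = 63966
Sum = 7 + 6 + 33 + 84 + 267 + 786 + 2373 + 7104 + 21327 + 63966 = 95953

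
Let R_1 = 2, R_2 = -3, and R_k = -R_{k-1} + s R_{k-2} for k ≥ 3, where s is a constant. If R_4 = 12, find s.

-3

R_3 = 3 + 2s
R_4 = -3 - 5s
So -3 - 5s = 12, giving s = -3.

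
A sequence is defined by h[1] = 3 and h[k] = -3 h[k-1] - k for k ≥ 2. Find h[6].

h[2] = -3*3 - 2 = -11
h[3] = -3*(-11) - 3 = 30
h[4] = -3*30 - 4 = -94
h[5] = -3*(-94) - 5 = 277
h[6] = -3*277 - 6 = -837

-837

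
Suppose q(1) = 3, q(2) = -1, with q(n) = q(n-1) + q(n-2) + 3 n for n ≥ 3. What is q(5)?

48

q(3) = (-1) + 3 + 9 = 11
q(4) = 11 + (-1) + 12 = 22
q(5) = 22 + 11 + 15 = 48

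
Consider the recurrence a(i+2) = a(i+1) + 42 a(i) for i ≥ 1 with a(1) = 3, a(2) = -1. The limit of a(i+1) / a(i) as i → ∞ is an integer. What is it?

7

The characteristic equation is r^2 - r - 42 = 0, which factors as (r - 7)(r + 6) = 0.
So the roots are 7 and -6. Since |7| > |-6| and the coefficient of 7^i is non-zero, the ratio tends to 7.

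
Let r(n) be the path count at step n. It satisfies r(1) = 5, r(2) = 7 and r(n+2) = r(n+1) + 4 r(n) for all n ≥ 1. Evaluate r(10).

r(3) = 7 + 4*5 = 27
r(4) = 27 + 4*7 = 55
r(5) = 55 + 4*27 = 163
r(6) = 163 + 4*55 = 383
r(7) = 383 + 4*163 = 1035
r(8) = 1035 + 4*383 = 2567
r(9) = 2567 + 4*1035 = 6707
r(10) = 6707 + 4*2567 = 16975

16975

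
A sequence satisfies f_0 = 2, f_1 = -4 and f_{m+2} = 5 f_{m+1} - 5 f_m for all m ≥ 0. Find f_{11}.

-4206250

f_2 = 5(-4) - 5(2) = -30
f_3 = 5(-30) - 5(-4) = -130
f_4 = 5(-130) - 5(-30) = -500
f_5 = 5(-500) - 5(-130) = -1850
f_6 = 5(-1850) - 5(-500) = -6750
f_7 = 5(-6750) - 5(-1850) = -24500
f_8 = 5(-24500) - 5(-6750) = -88750
f_9 = 5(-88750) - 5(-24500) = -321250
f_{10} = 5(-321250) - 5(-88750) = -1162500
f_{11} = 5(-1162500) - 5(-321250) = -4206250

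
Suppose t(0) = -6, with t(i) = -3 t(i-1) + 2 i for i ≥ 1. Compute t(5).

t(1) = -3*(-6) + 2 = 20
t(2) = -3*20 + 4 = -56
t(3) = -3*(-56) + 6 = 174
t(4) = -3*174 + 8 = -514
t(5) = -3*(-514) + 10 = 1552

1552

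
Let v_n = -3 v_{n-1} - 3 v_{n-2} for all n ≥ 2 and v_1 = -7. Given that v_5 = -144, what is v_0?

-3

Let v_0 = x.
v_2 = 21 - 3x
v_3 = -42 + 9x
v_4 = 63 - 18x
v_5 = -63 + 27x
So -63 + 27x = -144, giving x = -3.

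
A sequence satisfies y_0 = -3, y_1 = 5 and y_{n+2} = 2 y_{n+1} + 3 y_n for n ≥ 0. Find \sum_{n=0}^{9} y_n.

y_2 = 2*5 + 3*(-3) = 1
y_3 = 2*1 + 3*5 = 17
y_4 = 2*17 + 3*1 = 37
y_5 = 2*37 + 3*17 = 125
y_6 = 2*125 + 3*37 = 361
y_7 = 2*361 + 3*125 = 1097
y_8 = 2*1097 + 3*361 = 3277
y_9 = 2*3277 + 3*1097 = 9845
Sum = (-3) + 5 + 1 + 17 + 37 + 125 + 361 + 1097 + 3277 + 9845 = 14762

14762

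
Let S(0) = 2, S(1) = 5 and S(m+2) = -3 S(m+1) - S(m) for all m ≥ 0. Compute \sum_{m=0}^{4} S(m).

S(2) = -3·5 - 2 = -17
S(3) = -3·(-17) - 5 = 46
S(4) = -3·46 - (-17) = -121
Sum = 2 + 5 + (-17) + 46 + (-121) = -85

-85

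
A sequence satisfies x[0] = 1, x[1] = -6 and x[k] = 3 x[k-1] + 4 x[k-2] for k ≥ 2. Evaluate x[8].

x[2] = 3·(-6) + 4·1 = -14
x[3] = 3·(-14) + 4·(-6) = -66
x[4] = 3·(-66) + 4·(-14) = -254
x[5] = 3·(-254) + 4·(-66) = -1026
x[6] = 3·(-1026) + 4·(-254) = -4094
x[7] = 3·(-4094) + 4·(-1026) = -16386
x[8] = 3·(-16386) + 4·(-4094) = -65534

-65534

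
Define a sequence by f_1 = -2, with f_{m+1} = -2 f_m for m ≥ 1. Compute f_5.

f_2 = -2(-2) = 4
f_3 = -2(4) = -8
f_4 = -2(-8) = 16
f_5 = -2(16) = -32

-32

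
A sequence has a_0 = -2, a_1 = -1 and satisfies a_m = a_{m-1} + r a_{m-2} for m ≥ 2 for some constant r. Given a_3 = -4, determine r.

a_2 = -1 - 2r
a_3 = -1 - 3r
So -1 - 3r = -4, giving r = 1.

1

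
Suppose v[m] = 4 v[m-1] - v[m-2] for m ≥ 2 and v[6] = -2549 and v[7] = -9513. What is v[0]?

1

Rearranging, v[m-2] = -(v[m] - 4 v[m-1]).
v[5] = -(-9513 - 4(-2549)) = -683
v[4] = -(-2549 - 4(-683)) = -183
v[3] = -(-683 - 4(-183)) = -49
v[2] = -(-183 - 4(-49)) = -13
v[1] = -(-49 - 4(-13)) = -3
v[0] = -(-13 - 4(-3)) = 1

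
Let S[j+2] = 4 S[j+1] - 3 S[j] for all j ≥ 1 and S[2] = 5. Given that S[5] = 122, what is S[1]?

Let S[1] = y.
S[3] = 20 - 3y
S[4] = 65 - 12y
S[5] = 200 - 39y
So 200 - 39y = 122, giving y = 2.

2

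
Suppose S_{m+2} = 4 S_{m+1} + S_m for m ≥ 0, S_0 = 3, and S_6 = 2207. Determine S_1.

Let S_1 = x.
S_2 = 3 + 4x
S_3 = 12 + 17x
S_4 = 51 + 72x
S_5 = 216 + 305x
S_6 = 915 + 1292x
So 915 + 1292x = 2207, giving x = 1.

1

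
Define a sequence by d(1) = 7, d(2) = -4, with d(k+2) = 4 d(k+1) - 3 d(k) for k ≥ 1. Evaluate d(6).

d(3) = 4·(-4) - 3·7 = -37
d(4) = 4·(-37) - 3·(-4) = -136
d(5) = 4·(-136) - 3·(-37) = -433
d(6) = 4·(-433) - 3·(-136) = -1324

-1324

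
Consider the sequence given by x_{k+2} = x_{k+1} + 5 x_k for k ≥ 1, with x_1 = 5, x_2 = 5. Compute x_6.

480

x_3 = 5 + 5*5 = 30
x_4 = 30 + 5*5 = 55
x_5 = 55 + 5*30 = 205
x_6 = 205 + 5*55 = 480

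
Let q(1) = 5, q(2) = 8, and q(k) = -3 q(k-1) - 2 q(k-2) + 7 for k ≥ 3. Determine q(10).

5448

q(3) = -3*8 - 2*5 + 7 = -27
q(4) = -3*(-27) - 2*8 + 7 = 72
q(5) = -3*72 - 2*(-27) + 7 = -155
q(6) = -3*(-155) - 2*72 + 7 = 328
q(7) = -3*328 - 2*(-155) + 7 = -667
q(8) = -3*(-667) - 2*328 + 7 = 1352
q(9) = -3*1352 - 2*(-667) + 7 = -2715
q(10) = -3*(-2715) - 2*1352 + 7 = 5448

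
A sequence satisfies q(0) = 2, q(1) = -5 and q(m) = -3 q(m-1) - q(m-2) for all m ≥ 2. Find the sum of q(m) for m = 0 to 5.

q(2) = -3(-5) - 2 = 13
q(3) = -3(13) - (-5) = -34
q(4) = -3(-34) - 13 = 89
q(5) = -3(89) - (-34) = -233
Sum = 2 + (-5) + 13 + (-34) + 89 + (-233) = -168

-168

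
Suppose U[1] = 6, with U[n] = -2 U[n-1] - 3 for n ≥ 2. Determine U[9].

U[2] = -2*6 - 3 = -15
U[3] = -2*(-15) - 3 = 27
U[4] = -2*27 - 3 = -57
U[5] = -2*(-57) - 3 = 111
U[6] = -2*111 - 3 = -225
U[7] = -2*(-225) - 3 = 447
U[8] = -2*447 - 3 = -897
U[9] = -2*(-897) - 3 = 1791

1791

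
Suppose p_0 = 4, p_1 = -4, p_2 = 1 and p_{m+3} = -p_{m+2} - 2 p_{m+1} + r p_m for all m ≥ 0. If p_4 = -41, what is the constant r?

p_3 = 7 + 4r
p_4 = -9 - 8r
So -9 - 8r = -41, giving r = 4.

4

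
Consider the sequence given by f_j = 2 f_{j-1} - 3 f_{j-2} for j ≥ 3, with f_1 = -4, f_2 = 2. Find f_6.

-70

f_3 = 2·2 - 3·(-4) = 16
f_4 = 2·16 - 3·2 = 26
f_5 = 2·26 - 3·16 = 4
f_6 = 2·4 - 3·26 = -70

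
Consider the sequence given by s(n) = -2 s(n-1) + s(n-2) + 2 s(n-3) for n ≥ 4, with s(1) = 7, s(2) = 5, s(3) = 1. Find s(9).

-503

s(4) = -2·1 + 5 + 2·7 = 17
s(5) = -2·17 + 1 + 2·5 = -23
s(6) = -2·(-23) + 17 + 2·1 = 65
s(7) = -2·65 + (-23) + 2·17 = -119
s(8) = -2·(-119) + 65 + 2·(-23) = 257
s(9) = -2·257 + (-119) + 2·65 = -503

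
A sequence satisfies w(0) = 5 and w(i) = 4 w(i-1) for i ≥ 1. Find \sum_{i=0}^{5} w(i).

6825

w(1) = 4(5) = 20
w(2) = 4(20) = 80
w(3) = 4(80) = 320
w(4) = 4(320) = 1280
w(5) = 4(1280) = 5120
Sum = 5 + 20 + 80 + 320 + 1280 + 5120 = 6825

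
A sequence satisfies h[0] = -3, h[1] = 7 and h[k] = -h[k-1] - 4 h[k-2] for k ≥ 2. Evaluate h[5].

h[2] = -7 - 4(-3) = 5
h[3] = -5 - 4(7) = -33
h[4] = -(-33) - 4(5) = 13
h[5] = -13 - 4(-33) = 119

119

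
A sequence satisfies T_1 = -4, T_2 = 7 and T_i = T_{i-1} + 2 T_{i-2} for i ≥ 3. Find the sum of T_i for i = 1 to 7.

122

T_3 = 7 + 2*(-4) = -1
T_4 = (-1) + 2*7 = 13
T_5 = 13 + 2*(-1) = 11
T_6 = 11 + 2*13 = 37
T_7 = 37 + 2*11 = 59
Sum = (-4) + 7 + (-1) + 13 + 11 + 37 + 59 = 122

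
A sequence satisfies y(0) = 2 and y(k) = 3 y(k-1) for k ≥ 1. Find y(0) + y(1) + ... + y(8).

y(1) = 3(2) = 6
y(2) = 3(6) = 18
y(3) = 3(18) = 54
y(4) = 3(54) = 162
y(5) = 3(162) = 486
y(6) = 3(486) = 1458
y(7) = 3(1458) = 4374
y(8) = 3(4374) = 13122
Sum = 2 + 6 + 18 + 54 + 162 + 486 + 1458 + 4374 + 13122 = 19682

19682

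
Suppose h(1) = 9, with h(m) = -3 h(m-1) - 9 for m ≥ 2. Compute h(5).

909

h(2) = -3·9 - 9 = -36
h(3) = -3·(-36) - 9 = 99
h(4) = -3·99 - 9 = -306
h(5) = -3·(-306) - 9 = 909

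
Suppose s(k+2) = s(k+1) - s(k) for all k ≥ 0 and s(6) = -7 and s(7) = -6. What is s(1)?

Rearranging, s(k-2) = -(s(k) - s(k-1)).
s(5) = -(-6 - (-7)) = -1
s(4) = -(-7 - (-1)) = 6
s(3) = -(-1 - 6) = 7
s(2) = -(6 - 7) = 1
s(1) = -(7 - 1) = -6

-6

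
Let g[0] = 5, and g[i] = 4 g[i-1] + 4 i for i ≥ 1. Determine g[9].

g[1] = 4·5 + 4 = 24
g[2] = 4·24 + 8 = 104
g[3] = 4·104 + 12 = 428
g[4] = 4·428 + 16 = 1728
g[5] = 4·1728 + 20 = 6932
g[6] = 4·6932 + 24 = 27752
g[7] = 4·27752 + 28 = 111036
g[8] = 4·111036 + 32 = 444176
g[9] = 4·444176 + 36 = 1776740

1776740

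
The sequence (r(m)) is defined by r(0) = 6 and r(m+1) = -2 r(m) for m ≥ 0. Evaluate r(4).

96

r(1) = -2(6) = -12
r(2) = -2(-12) = 24
r(3) = -2(24) = -48
r(4) = -2(-48) = 96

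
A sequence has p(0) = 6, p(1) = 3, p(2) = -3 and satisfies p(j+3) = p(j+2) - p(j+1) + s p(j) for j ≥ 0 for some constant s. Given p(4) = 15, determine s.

2

p(3) = -6 + 6s
p(4) = -3 + 9s
So -3 + 9s = 15, giving s = 2.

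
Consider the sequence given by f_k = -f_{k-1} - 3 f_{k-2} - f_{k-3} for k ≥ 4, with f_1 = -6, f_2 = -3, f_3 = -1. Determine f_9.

f_4 = -(-1) - 3*(-3) - (-6) = 16
f_5 = -16 - 3*(-1) - (-3) = -10
f_6 = -(-10) - 3*16 - (-1) = -37
f_7 = -(-37) - 3*(-10) - 16 = 51
f_8 = -51 - 3*(-37) - (-10) = 70
f_9 = -70 - 3*51 - (-37) = -186

-186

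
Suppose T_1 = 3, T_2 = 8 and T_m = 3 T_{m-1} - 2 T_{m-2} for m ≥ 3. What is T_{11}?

T_3 = 3·8 - 2·3 = 18
T_4 = 3·18 - 2·8 = 38
T_5 = 3·38 - 2·18 = 78
T_6 = 3·78 - 2·38 = 158
T_7 = 3·158 - 2·78 = 318
T_8 = 3·318 - 2·158 = 638
T_9 = 3·638 - 2·318 = 1278
T_{10} = 3·1278 - 2·638 = 2558
T_{11} = 3·2558 - 2·1278 = 5118

5118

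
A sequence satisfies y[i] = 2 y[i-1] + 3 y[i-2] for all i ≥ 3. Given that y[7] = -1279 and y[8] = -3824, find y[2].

-2

Rearranging, y[i-2] = (y[i] - 2 y[i-1]) / 3.
y[6] = (-3824 - 2*(-1279)) / 3 = -1266/3 = -422
y[5] = (-1279 - 2*(-422)) / 3 = -435/3 = -145
y[4] = (-422 - 2*(-145)) / 3 = -132/3 = -44
y[3] = (-145 - 2*(-44)) / 3 = -57/3 = -19
y[2] = (-44 - 2*(-19)) / 3 = -6/3 = -2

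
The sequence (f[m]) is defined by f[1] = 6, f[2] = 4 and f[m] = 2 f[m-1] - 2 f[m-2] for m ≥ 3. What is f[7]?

f[3] = 2(4) - 2(6) = -4
f[4] = 2(-4) - 2(4) = -16
f[5] = 2(-16) - 2(-4) = -24
f[6] = 2(-24) - 2(-16) = -16
f[7] = 2(-16) - 2(-24) = 16

16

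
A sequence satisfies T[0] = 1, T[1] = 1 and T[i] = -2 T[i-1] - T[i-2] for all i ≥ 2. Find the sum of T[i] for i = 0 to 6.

T[2] = -2*1 - 1 = -3
T[3] = -2*(-3) - 1 = 5
T[4] = -2*5 - (-3) = -7
T[5] = -2*(-7) - 5 = 9
T[6] = -2*9 - (-7) = -11
Sum = 1 + 1 + (-3) + 5 + (-7) + 9 + (-11) = -5

-5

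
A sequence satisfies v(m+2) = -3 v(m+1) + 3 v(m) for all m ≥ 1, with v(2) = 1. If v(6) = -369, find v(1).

Let v(1) = y.
v(3) = -3 + 3y
v(4) = 12 - 9y
v(5) = -45 + 36y
v(6) = 171 - 135y
So 171 - 135y = -369, giving y = 4.

4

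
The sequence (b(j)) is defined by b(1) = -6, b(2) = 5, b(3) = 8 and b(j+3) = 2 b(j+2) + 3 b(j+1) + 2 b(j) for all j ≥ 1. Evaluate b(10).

21569

b(4) = 2·8 + 3·5 + 2·(-6) = 19
b(5) = 2·19 + 3·8 + 2·5 = 72
b(6) = 2·72 + 3·19 + 2·8 = 217
b(7) = 2·217 + 3·72 + 2·19 = 688
b(8) = 2·688 + 3·217 + 2·72 = 2171
b(9) = 2·2171 + 3·688 + 2·217 = 6840
b(10) = 2·6840 + 3·2171 + 2·688 = 21569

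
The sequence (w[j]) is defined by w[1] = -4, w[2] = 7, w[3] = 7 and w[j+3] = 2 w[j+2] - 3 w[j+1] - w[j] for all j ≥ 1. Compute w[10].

w[4] = 2(7) - 3(7) - (-4) = -3
w[5] = 2(-3) - 3(7) - 7 = -34
w[6] = 2(-34) - 3(-3) - 7 = -66
w[7] = 2(-66) - 3(-34) - (-3) = -27
w[8] = 2(-27) - 3(-66) - (-34) = 178
w[9] = 2(178) - 3(-27) - (-66) = 503
w[10] = 2(503) - 3(178) - (-27) = 499

499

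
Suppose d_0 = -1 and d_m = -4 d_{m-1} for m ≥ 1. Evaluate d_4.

-256

d_1 = -4(-1) = 4
d_2 = -4(4) = -16
d_3 = -4(-16) = 64
d_4 = -4(64) = -256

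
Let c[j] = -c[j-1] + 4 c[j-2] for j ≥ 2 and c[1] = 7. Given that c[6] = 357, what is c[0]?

7

Let c[0] = v.
c[2] = -7 + 4v
c[3] = 35 - 4v
c[4] = -63 + 20v
c[5] = 203 - 36v
c[6] = -455 + 116v
So -455 + 116v = 357, giving v = 7.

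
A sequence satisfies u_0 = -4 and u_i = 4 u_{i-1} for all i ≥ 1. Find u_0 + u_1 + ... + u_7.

u_1 = 4*(-4) = -16
u_2 = 4*(-16) = -64
u_3 = 4*(-64) = -256
u_4 = 4*(-256) = -1024
u_5 = 4*(-1024) = -4096
u_6 = 4*(-4096) = -16384
u_7 = 4*(-16384) = -65536
Sum = (-4) + (-16) + (-64) + (-256) + (-1024) + (-4096) + (-16384) + (-65536) = -87380

-87380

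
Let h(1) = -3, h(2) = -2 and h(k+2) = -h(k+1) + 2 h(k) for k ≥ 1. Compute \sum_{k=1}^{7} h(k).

-33

h(3) = -(-2) + 2·(-3) = -4
h(4) = -(-4) + 2·(-2) = 0
h(5) = -0 + 2·(-4) = -8
h(6) = -(-8) + 2·0 = 8
h(7) = -8 + 2·(-8) = -24
Sum = (-3) + (-2) + (-4) + 0 + (-8) + 8 + (-24) = -33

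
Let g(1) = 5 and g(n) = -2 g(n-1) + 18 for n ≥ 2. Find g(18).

131078

The fixed point is 18/(1 + 2) = 6, so g(n) - 6 = -2(g(n-1) - 6).
Hence g(n) = -1·(-2)^{n-1} + 6.
g(18) = -1·(-2)^{17} + 6 = -1·-131072 + 6 = 131078.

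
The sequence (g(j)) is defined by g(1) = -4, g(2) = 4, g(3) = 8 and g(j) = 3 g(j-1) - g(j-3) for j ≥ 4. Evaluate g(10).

g(4) = 3·8 - (-4) = 28
g(5) = 3·28 - 4 = 80
g(6) = 3·80 - 8 = 232
g(7) = 3·232 - 28 = 668
g(8) = 3·668 - 80 = 1924
g(9) = 3·1924 - 232 = 5540
g(10) = 3·5540 - 668 = 15952

15952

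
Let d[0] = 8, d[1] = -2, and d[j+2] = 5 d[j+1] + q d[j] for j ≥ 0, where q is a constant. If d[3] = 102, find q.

4

d[2] = -10 + 8q
d[3] = -50 + 38q
So -50 + 38q = 102, giving q = 4.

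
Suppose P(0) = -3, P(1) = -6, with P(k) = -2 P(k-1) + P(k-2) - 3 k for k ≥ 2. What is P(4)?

33

P(2) = -2*(-6) + (-3) - 6 = 3
P(3) = -2*3 + (-6) - 9 = -21
P(4) = -2*(-21) + 3 - 12 = 33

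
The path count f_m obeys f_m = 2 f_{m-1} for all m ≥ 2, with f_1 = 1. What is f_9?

256

f_2 = 2(1) = 2
f_3 = 2(2) = 4
f_4 = 2(4) = 8
f_5 = 2(8) = 16
f_6 = 2(16) = 32
f_7 = 2(32) = 64
f_8 = 2(64) = 128
f_9 = 2(128) = 256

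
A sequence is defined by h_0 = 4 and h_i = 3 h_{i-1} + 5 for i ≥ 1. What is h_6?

4736

h_1 = 3·4 + 5 = 17
h_2 = 3·17 + 5 = 56
h_3 = 3·56 + 5 = 173
h_4 = 3·173 + 5 = 524
h_5 = 3·524 + 5 = 1577
h_6 = 3·1577 + 5 = 4736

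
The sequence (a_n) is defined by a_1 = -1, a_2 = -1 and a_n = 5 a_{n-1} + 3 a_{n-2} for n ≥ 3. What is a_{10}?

a_3 = 5·(-1) + 3·(-1) = -8
a_4 = 5·(-8) + 3·(-1) = -43
a_5 = 5·(-43) + 3·(-8) = -239
a_6 = 5·(-239) + 3·(-43) = -1324
a_7 = 5·(-1324) + 3·(-239) = -7337
a_8 = 5·(-7337) + 3·(-1324) = -40657
a_9 = 5·(-40657) + 3·(-7337) = -225296
a_{10} = 5·(-225296) + 3·(-40657) = -1248451

-1248451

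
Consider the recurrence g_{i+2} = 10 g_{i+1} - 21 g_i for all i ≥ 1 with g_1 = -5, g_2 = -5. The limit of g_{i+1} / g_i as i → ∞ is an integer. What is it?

The characteristic equation is r^2 - 10r + 21 = 0, which factors as (r - 7)(r - 3) = 0.
So the roots are 7 and 3. Since |7| > |3| and the coefficient of 7^i is non-zero, the ratio tends to 7.

7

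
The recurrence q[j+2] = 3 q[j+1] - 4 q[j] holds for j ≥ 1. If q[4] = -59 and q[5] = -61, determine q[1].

2

Rearranging, q[j-2] = (q[j] - 3 q[j-1]) / -4.
q[3] = (-61 - 3·(-59)) / -4 = 116/-4 = -29
q[2] = (-59 - 3·(-29)) / -4 = 28/-4 = -7
q[1] = (-29 - 3·(-7)) / -4 = -8/-4 = 2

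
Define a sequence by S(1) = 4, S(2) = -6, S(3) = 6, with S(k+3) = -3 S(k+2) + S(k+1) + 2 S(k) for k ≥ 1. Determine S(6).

S(4) = -3·6 + (-6) + 2·4 = -16
S(5) = -3·(-16) + 6 + 2·(-6) = 42
S(6) = -3·42 + (-16) + 2·6 = -130

-130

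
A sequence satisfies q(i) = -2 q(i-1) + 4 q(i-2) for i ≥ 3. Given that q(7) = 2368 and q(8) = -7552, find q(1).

Rearranging, q(i-2) = (q(i) + 2 q(i-1)) / 4.
q(6) = (-7552 + 2·2368) / 4 = -2816/4 = -704
q(5) = (2368 + 2·(-704)) / 4 = 960/4 = 240
q(4) = (-704 + 2·240) / 4 = -224/4 = -56
q(3) = (240 + 2·(-56)) / 4 = 128/4 = 32
q(2) = (-56 + 2·32) / 4 = 8/4 = 2
q(1) = (32 + 2·2) / 4 = 36/4 = 9

9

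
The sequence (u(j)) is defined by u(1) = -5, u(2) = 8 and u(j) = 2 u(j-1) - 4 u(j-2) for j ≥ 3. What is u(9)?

2304

u(3) = 2(8) - 4(-5) = 36
u(4) = 2(36) - 4(8) = 40
u(5) = 2(40) - 4(36) = -64
u(6) = 2(-64) - 4(40) = -288
u(7) = 2(-288) - 4(-64) = -320
u(8) = 2(-320) - 4(-288) = 512
u(9) = 2(512) - 4(-320) = 2304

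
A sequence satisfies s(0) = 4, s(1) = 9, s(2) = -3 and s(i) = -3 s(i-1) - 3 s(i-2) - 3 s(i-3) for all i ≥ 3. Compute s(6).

225

s(3) = -3·(-3) - 3·9 - 3·4 = -30
s(4) = -3·(-30) - 3·(-3) - 3·9 = 72
s(5) = -3·72 - 3·(-30) - 3·(-3) = -117
s(6) = -3·(-117) - 3·72 - 3·(-30) = 225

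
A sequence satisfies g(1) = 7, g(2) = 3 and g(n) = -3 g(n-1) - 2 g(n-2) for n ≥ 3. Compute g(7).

-623

g(3) = -3(3) - 2(7) = -23
g(4) = -3(-23) - 2(3) = 63
g(5) = -3(63) - 2(-23) = -143
g(6) = -3(-143) - 2(63) = 303
g(7) = -3(303) - 2(-143) = -623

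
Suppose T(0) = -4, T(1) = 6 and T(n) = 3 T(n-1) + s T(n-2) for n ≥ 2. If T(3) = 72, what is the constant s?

-3

T(2) = 18 - 4s
T(3) = 54 - 6s
So 54 - 6s = 72, giving s = -3.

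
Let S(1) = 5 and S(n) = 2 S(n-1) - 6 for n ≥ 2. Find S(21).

The fixed point is -6/(1 - 2) = 6, so S(n) - 6 = 2(S(n-1) - 6).
Hence S(n) = -1·2^{n-1} + 6.
S(21) = -1·2^{20} + 6 = -1·1048576 + 6 = -1048570.

-1048570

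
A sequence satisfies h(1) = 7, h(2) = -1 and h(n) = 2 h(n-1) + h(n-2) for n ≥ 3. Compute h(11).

h(3) = 2·(-1) + 7 = 5
h(4) = 2·5 + (-1) = 9
h(5) = 2·9 + 5 = 23
h(6) = 2·23 + 9 = 55
h(7) = 2·55 + 23 = 133
h(8) = 2·133 + 55 = 321
h(9) = 2·321 + 133 = 775
h(10) = 2·775 + 321 = 1871
h(11) = 2·1871 + 775 = 4517

4517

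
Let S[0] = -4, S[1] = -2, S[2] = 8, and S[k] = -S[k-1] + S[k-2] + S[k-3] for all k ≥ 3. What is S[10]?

S[3] = -8 + (-2) + (-4) = -14
S[4] = -(-14) + 8 + (-2) = 20
S[5] = -20 + (-14) + 8 = -26
S[6] = -(-26) + 20 + (-14) = 32
S[7] = -32 + (-26) + 20 = -38
S[8] = -(-38) + 32 + (-26) = 44
S[9] = -44 + (-38) + 32 = -50
S[10] = -(-50) + 44 + (-38) = 56

56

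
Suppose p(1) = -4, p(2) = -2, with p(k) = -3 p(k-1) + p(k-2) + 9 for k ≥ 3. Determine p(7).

1040

p(3) = -3*(-2) + (-4) + 9 = 11
p(4) = -3*11 + (-2) + 9 = -26
p(5) = -3*(-26) + 11 + 9 = 98
p(6) = -3*98 + (-26) + 9 = -311
p(7) = -3*(-311) + 98 + 9 = 1040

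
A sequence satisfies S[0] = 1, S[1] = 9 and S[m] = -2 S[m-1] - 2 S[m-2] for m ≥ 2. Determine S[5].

-36

S[2] = -2*9 - 2*1 = -20
S[3] = -2*(-20) - 2*9 = 22
S[4] = -2*22 - 2*(-20) = -4
S[5] = -2*(-4) - 2*22 = -36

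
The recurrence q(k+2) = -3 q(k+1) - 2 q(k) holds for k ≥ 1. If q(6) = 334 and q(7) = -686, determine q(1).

Rearranging, q(k-2) = (q(k) + 3 q(k-1)) / -2.
q(5) = (-686 + 3(334)) / -2 = 316/-2 = -158
q(4) = (334 + 3(-158)) / -2 = -140/-2 = 70
q(3) = (-158 + 3(70)) / -2 = 52/-2 = -26
q(2) = (70 + 3(-26)) / -2 = -8/-2 = 4
q(1) = (-26 + 3(4)) / -2 = -14/-2 = 7

7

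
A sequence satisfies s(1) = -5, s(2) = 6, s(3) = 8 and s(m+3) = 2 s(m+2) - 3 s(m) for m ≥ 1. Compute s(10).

s(4) = 2*8 - 3*(-5) = 31
s(5) = 2*31 - 3*6 = 44
s(6) = 2*44 - 3*8 = 64
s(7) = 2*64 - 3*31 = 35
s(8) = 2*35 - 3*44 = -62
s(9) = 2*(-62) - 3*64 = -316
s(10) = 2*(-316) - 3*35 = -737

-737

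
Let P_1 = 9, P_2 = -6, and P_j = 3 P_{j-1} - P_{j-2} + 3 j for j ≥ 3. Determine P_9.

-2724

P_3 = 3(-6) - 9 + 9 = -18
P_4 = 3(-18) - (-6) + 12 = -36
P_5 = 3(-36) - (-18) + 15 = -75
P_6 = 3(-75) - (-36) + 18 = -171
P_7 = 3(-171) - (-75) + 21 = -417
P_8 = 3(-417) - (-171) + 24 = -1056
P_9 = 3(-1056) - (-417) + 27 = -2724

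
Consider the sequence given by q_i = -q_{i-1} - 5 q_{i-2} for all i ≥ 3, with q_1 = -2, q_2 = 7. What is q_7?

-282

q_3 = -7 - 5(-2) = 3
q_4 = -3 - 5(7) = -38
q_5 = -(-38) - 5(3) = 23
q_6 = -23 - 5(-38) = 167
q_7 = -167 - 5(23) = -282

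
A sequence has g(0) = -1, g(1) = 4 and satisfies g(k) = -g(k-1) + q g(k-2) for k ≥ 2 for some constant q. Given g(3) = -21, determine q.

-5

g(2) = -4 - q
g(3) = 4 + 5q
So 4 + 5q = -21, giving q = -5.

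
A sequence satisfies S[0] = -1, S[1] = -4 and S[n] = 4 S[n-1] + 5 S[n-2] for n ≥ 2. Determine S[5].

-2604

S[2] = 4*(-4) + 5*(-1) = -21
S[3] = 4*(-21) + 5*(-4) = -104
S[4] = 4*(-104) + 5*(-21) = -521
S[5] = 4*(-521) + 5*(-104) = -2604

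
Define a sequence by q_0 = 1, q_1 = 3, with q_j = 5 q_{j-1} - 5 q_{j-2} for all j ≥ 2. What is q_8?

q_2 = 5*3 - 5*1 = 10
q_3 = 5*10 - 5*3 = 35
q_4 = 5*35 - 5*10 = 125
q_5 = 5*125 - 5*35 = 450
q_6 = 5*450 - 5*125 = 1625
q_7 = 5*1625 - 5*450 = 5875
q_8 = 5*5875 - 5*1625 = 21250

21250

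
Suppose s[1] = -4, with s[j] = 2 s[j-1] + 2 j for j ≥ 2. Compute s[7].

110

s[2] = 2·(-4) + 4 = -4
s[3] = 2·(-4) + 6 = -2
s[4] = 2·(-2) + 8 = 4
s[5] = 2·4 + 10 = 18
s[6] = 2·18 + 12 = 48
s[7] = 2·48 + 14 = 110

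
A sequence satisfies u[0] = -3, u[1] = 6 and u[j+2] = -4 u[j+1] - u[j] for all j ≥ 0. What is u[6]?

u[2] = -4(6) - (-3) = -21
u[3] = -4(-21) - 6 = 78
u[4] = -4(78) - (-21) = -291
u[5] = -4(-291) - 78 = 1086
u[6] = -4(1086) - (-291) = -4053

-4053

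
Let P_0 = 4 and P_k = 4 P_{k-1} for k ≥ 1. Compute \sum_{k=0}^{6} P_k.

21844

P_1 = 4(4) = 16
P_2 = 4(16) = 64
P_3 = 4(64) = 256
P_4 = 4(256) = 1024
P_5 = 4(1024) = 4096
P_6 = 4(4096) = 16384
Sum = 4 + 16 + 64 + 256 + 1024 + 4096 + 16384 = 21844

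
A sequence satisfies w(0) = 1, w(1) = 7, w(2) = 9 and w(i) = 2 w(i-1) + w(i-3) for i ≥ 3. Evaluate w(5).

99

w(3) = 2*9 + 1 = 19
w(4) = 2*19 + 7 = 45
w(5) = 2*45 + 9 = 99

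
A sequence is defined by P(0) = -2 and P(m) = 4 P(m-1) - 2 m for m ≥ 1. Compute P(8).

-189320

P(1) = 4(-2) - 2 = -10
P(2) = 4(-10) - 4 = -44
P(3) = 4(-44) - 6 = -182
P(4) = 4(-182) - 8 = -736
P(5) = 4(-736) - 10 = -2954
P(6) = 4(-2954) - 12 = -11828
P(7) = 4(-11828) - 14 = -47326
P(8) = 4(-47326) - 16 = -189320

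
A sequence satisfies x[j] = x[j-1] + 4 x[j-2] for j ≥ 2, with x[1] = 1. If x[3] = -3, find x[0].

-2

Let x[0] = y.
x[2] = 1 + 4y
x[3] = 5 + 4y
So 5 + 4y = -3, giving y = -2.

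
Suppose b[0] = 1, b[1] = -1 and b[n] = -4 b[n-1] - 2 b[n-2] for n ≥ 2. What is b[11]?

b[2] = -4(-1) - 2(1) = 2
b[3] = -4(2) - 2(-1) = -6
b[4] = -4(-6) - 2(2) = 20
b[5] = -4(20) - 2(-6) = -68
b[6] = -4(-68) - 2(20) = 232
b[7] = -4(232) - 2(-68) = -792
b[8] = -4(-792) - 2(232) = 2704
b[9] = -4(2704) - 2(-792) = -9232
b[10] = -4(-9232) - 2(2704) = 31520
b[11] = -4(31520) - 2(-9232) = -107616

-107616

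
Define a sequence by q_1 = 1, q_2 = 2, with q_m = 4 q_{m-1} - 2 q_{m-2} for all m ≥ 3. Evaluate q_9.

9232

q_3 = 4(2) - 2(1) = 6
q_4 = 4(6) - 2(2) = 20
q_5 = 4(20) - 2(6) = 68
q_6 = 4(68) - 2(20) = 232
q_7 = 4(232) - 2(68) = 792
q_8 = 4(792) - 2(232) = 2704
q_9 = 4(2704) - 2(792) = 9232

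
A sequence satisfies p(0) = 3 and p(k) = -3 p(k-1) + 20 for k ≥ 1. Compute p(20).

The fixed point is 20/(1 + 3) = 5, so p(k) - 5 = -3(p(k-1) - 5).
Hence p(k) = -2·(-3)^k + 5.
p(20) = -2·(-3)^{20} + 5 = -2·3486784401 + 5 = -6973568797.

-6973568797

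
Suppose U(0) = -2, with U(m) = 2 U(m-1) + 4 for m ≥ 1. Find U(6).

124

U(1) = 2*(-2) + 4 = 0
U(2) = 2*0 + 4 = 4
U(3) = 2*4 + 4 = 12
U(4) = 2*12 + 4 = 28
U(5) = 2*28 + 4 = 60
U(6) = 2*60 + 4 = 124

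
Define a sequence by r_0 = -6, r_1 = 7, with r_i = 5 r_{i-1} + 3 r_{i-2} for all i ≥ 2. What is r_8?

r_2 = 5(7) + 3(-6) = 17
r_3 = 5(17) + 3(7) = 106
r_4 = 5(106) + 3(17) = 581
r_5 = 5(581) + 3(106) = 3223
r_6 = 5(3223) + 3(581) = 17858
r_7 = 5(17858) + 3(3223) = 98959
r_8 = 5(98959) + 3(17858) = 548369

548369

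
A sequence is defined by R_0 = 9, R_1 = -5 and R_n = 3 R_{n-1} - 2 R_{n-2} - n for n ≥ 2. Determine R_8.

-4274

R_2 = 3(-5) - 2(9) - 2 = -35
R_3 = 3(-35) - 2(-5) - 3 = -98
R_4 = 3(-98) - 2(-35) - 4 = -228
R_5 = 3(-228) - 2(-98) - 5 = -493
R_6 = 3(-493) - 2(-228) - 6 = -1029
R_7 = 3(-1029) - 2(-493) - 7 = -2108
R_8 = 3(-2108) - 2(-1029) - 8 = -4274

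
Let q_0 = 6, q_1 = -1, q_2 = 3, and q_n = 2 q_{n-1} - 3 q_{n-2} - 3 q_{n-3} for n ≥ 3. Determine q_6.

39

q_3 = 2(3) - 3(-1) - 3(6) = -9
q_4 = 2(-9) - 3(3) - 3(-1) = -24
q_5 = 2(-24) - 3(-9) - 3(3) = -30
q_6 = 2(-30) - 3(-24) - 3(-9) = 39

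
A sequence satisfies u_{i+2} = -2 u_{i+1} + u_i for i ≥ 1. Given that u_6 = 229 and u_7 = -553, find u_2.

5

Rearranging, u_{i-2} = u_i + 2 u_{i-1}.
u_5 = -553 + 2*229 = -95
u_4 = 229 + 2*(-95) = 39
u_3 = -95 + 2*39 = -17
u_2 = 39 + 2*(-17) = 5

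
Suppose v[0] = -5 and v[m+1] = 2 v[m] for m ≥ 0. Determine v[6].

-320

v[1] = 2·(-5) = -10
v[2] = 2·(-10) = -20
v[3] = 2·(-20) = -40
v[4] = 2·(-40) = -80
v[5] = 2·(-80) = -160
v[6] = 2·(-160) = -320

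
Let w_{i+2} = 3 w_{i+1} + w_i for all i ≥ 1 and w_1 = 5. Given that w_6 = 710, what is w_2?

Let w_2 = z.
w_3 = 5 + 3z
w_4 = 15 + 10z
w_5 = 50 + 33z
w_6 = 165 + 109z
So 165 + 109z = 710, giving z = 5.

5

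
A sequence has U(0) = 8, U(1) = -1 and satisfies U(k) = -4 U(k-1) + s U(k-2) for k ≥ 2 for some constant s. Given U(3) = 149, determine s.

U(2) = 4 + 8s
U(3) = -16 - 33s
So -16 - 33s = 149, giving s = -5.

-5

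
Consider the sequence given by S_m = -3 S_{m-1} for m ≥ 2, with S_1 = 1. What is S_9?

6561

S_2 = -3(1) = -3
S_3 = -3(-3) = 9
S_4 = -3(9) = -27
S_5 = -3(-27) = 81
S_6 = -3(81) = -243
S_7 = -3(-243) = 729
S_8 = -3(729) = -2187
S_9 = -3(-2187) = 6561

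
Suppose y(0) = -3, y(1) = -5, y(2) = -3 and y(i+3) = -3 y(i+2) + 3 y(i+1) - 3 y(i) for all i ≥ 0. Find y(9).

y(3) = -3*(-3) + 3*(-5) - 3*(-3) = 3
y(4) = -3*3 + 3*(-3) - 3*(-5) = -3
y(5) = -3*(-3) + 3*3 - 3*(-3) = 27
y(6) = -3*27 + 3*(-3) - 3*3 = -99
y(7) = -3*(-99) + 3*27 - 3*(-3) = 387
y(8) = -3*387 + 3*(-99) - 3*27 = -1539
y(9) = -3*(-1539) + 3*387 - 3*(-99) = 6075

6075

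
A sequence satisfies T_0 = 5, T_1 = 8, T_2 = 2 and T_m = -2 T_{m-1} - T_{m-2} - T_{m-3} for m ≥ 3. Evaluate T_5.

T_3 = -2*2 - 8 - 5 = -17
T_4 = -2*(-17) - 2 - 8 = 24
T_5 = -2*24 - (-17) - 2 = -33

-33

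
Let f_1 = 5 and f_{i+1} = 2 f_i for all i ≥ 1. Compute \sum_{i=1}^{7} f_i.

635

f_2 = 2*5 = 10
f_3 = 2*10 = 20
f_4 = 2*20 = 40
f_5 = 2*40 = 80
f_6 = 2*80 = 160
f_7 = 2*160 = 320
Sum = 5 + 10 + 20 + 40 + 80 + 160 + 320 = 635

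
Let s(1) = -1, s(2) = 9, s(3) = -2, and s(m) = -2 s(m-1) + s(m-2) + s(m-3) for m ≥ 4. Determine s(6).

s(4) = -2*(-2) + 9 + (-1) = 12
s(5) = -2*12 + (-2) + 9 = -17
s(6) = -2*(-17) + 12 + (-2) = 44

44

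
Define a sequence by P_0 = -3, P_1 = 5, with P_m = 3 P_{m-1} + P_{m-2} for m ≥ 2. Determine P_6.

P_2 = 3·5 + (-3) = 12
P_3 = 3·12 + 5 = 41
P_4 = 3·41 + 12 = 135
P_5 = 3·135 + 41 = 446
P_6 = 3·446 + 135 = 1473

1473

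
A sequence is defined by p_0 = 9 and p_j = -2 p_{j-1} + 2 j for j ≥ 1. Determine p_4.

140

p_1 = -2·9 + 2 = -16
p_2 = -2·(-16) + 4 = 36
p_3 = -2·36 + 6 = -66
p_4 = -2·(-66) + 8 = 140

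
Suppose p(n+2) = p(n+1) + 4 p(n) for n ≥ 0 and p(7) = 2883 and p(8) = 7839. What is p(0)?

9

Rearranging, p(n-2) = (p(n) - p(n-1)) / 4.
p(6) = (7839 - 2883) / 4 = 4956/4 = 1239
p(5) = (2883 - 1239) / 4 = 1644/4 = 411
p(4) = (1239 - 411) / 4 = 828/4 = 207
p(3) = (411 - 207) / 4 = 204/4 = 51
p(2) = (207 - 51) / 4 = 156/4 = 39
p(1) = (51 - 39) / 4 = 12/4 = 3
p(0) = (39 - 3) / 4 = 36/4 = 9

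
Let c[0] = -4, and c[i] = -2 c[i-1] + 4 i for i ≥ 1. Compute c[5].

c[1] = -2·(-4) + 4 = 12
c[2] = -2·12 + 8 = -16
c[3] = -2·(-16) + 12 = 44
c[4] = -2·44 + 16 = -72
c[5] = -2·(-72) + 20 = 164

164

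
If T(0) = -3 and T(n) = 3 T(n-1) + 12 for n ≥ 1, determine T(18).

The fixed point is 12/(1 - 3) = -6, so T(n) + 6 = 3(T(n-1) + 6).
Hence T(n) = 3·3^n - 6.
T(18) = 3·3^{18} - 6 = 3·387420489 - 6 = 1162261461.

1162261461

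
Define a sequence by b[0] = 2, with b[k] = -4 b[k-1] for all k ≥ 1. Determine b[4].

512

b[1] = -4(2) = -8
b[2] = -4(-8) = 32
b[3] = -4(32) = -128
b[4] = -4(-128) = 512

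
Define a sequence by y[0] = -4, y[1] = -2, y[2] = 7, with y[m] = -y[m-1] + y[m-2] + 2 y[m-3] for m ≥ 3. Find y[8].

-45

y[3] = -7 + (-2) + 2(-4) = -17
y[4] = -(-17) + 7 + 2(-2) = 20
y[5] = -20 + (-17) + 2(7) = -23
y[6] = -(-23) + 20 + 2(-17) = 9
y[7] = -9 + (-23) + 2(20) = 8
y[8] = -8 + 9 + 2(-23) = -45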